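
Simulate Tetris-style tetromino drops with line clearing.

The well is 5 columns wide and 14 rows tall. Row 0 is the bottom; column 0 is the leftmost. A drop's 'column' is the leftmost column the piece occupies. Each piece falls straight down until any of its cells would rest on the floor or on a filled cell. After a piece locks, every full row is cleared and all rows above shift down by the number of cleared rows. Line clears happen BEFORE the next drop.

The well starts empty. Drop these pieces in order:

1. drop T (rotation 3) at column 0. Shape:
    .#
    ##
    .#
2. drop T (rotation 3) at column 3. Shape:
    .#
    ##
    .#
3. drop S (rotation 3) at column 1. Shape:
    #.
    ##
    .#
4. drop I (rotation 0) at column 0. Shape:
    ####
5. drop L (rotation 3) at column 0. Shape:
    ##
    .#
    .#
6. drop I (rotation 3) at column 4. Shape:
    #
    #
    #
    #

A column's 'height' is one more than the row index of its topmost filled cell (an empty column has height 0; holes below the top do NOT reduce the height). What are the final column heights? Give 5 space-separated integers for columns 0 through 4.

Drop 1: T rot3 at col 0 lands with bottom-row=0; cleared 0 line(s) (total 0); column heights now [2 3 0 0 0], max=3
Drop 2: T rot3 at col 3 lands with bottom-row=0; cleared 0 line(s) (total 0); column heights now [2 3 0 2 3], max=3
Drop 3: S rot3 at col 1 lands with bottom-row=2; cleared 0 line(s) (total 0); column heights now [2 5 4 2 3], max=5
Drop 4: I rot0 at col 0 lands with bottom-row=5; cleared 0 line(s) (total 0); column heights now [6 6 6 6 3], max=6
Drop 5: L rot3 at col 0 lands with bottom-row=6; cleared 0 line(s) (total 0); column heights now [9 9 6 6 3], max=9
Drop 6: I rot3 at col 4 lands with bottom-row=3; cleared 1 line(s) (total 1); column heights now [8 8 4 2 6], max=8

Answer: 8 8 4 2 6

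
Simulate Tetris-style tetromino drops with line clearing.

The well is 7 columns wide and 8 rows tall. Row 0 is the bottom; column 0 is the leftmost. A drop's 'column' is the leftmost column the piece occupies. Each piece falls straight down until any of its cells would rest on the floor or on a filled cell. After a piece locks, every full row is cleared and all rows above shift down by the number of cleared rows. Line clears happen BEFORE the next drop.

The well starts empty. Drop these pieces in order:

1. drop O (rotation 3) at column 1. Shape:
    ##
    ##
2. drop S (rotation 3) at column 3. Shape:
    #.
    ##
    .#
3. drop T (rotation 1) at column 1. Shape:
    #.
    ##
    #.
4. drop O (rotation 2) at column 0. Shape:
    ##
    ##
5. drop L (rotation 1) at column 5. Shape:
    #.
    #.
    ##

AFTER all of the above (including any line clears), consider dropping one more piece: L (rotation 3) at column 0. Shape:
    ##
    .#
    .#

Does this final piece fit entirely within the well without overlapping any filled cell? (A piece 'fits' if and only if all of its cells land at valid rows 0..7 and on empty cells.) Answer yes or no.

Drop 1: O rot3 at col 1 lands with bottom-row=0; cleared 0 line(s) (total 0); column heights now [0 2 2 0 0 0 0], max=2
Drop 2: S rot3 at col 3 lands with bottom-row=0; cleared 0 line(s) (total 0); column heights now [0 2 2 3 2 0 0], max=3
Drop 3: T rot1 at col 1 lands with bottom-row=2; cleared 0 line(s) (total 0); column heights now [0 5 4 3 2 0 0], max=5
Drop 4: O rot2 at col 0 lands with bottom-row=5; cleared 0 line(s) (total 0); column heights now [7 7 4 3 2 0 0], max=7
Drop 5: L rot1 at col 5 lands with bottom-row=0; cleared 0 line(s) (total 0); column heights now [7 7 4 3 2 3 1], max=7
Test piece L rot3 at col 0 (width 2): heights before test = [7 7 4 3 2 3 1]; fits = False

Answer: no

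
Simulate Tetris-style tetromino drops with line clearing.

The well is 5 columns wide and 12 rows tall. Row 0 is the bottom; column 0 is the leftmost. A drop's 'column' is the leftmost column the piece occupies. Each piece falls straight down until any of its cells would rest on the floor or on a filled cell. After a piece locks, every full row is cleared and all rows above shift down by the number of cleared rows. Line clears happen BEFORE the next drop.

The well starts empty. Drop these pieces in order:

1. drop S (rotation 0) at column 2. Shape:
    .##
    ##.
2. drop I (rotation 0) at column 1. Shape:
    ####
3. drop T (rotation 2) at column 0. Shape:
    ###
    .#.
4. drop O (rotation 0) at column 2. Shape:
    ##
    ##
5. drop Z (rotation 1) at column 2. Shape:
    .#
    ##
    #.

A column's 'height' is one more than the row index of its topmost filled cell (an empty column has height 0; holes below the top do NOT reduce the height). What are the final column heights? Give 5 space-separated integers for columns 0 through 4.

Answer: 5 5 9 10 3

Derivation:
Drop 1: S rot0 at col 2 lands with bottom-row=0; cleared 0 line(s) (total 0); column heights now [0 0 1 2 2], max=2
Drop 2: I rot0 at col 1 lands with bottom-row=2; cleared 0 line(s) (total 0); column heights now [0 3 3 3 3], max=3
Drop 3: T rot2 at col 0 lands with bottom-row=3; cleared 0 line(s) (total 0); column heights now [5 5 5 3 3], max=5
Drop 4: O rot0 at col 2 lands with bottom-row=5; cleared 0 line(s) (total 0); column heights now [5 5 7 7 3], max=7
Drop 5: Z rot1 at col 2 lands with bottom-row=7; cleared 0 line(s) (total 0); column heights now [5 5 9 10 3], max=10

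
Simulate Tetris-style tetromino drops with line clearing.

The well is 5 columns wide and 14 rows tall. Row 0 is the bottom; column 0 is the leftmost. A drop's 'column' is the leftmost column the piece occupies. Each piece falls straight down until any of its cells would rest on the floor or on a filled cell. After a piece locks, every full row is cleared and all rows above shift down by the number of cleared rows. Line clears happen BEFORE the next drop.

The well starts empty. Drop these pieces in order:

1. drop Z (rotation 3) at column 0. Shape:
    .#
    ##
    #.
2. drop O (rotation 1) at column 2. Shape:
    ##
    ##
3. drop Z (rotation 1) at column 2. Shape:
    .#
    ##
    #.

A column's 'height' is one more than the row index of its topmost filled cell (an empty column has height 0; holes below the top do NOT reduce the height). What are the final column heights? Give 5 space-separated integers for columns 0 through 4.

Answer: 2 3 4 5 0

Derivation:
Drop 1: Z rot3 at col 0 lands with bottom-row=0; cleared 0 line(s) (total 0); column heights now [2 3 0 0 0], max=3
Drop 2: O rot1 at col 2 lands with bottom-row=0; cleared 0 line(s) (total 0); column heights now [2 3 2 2 0], max=3
Drop 3: Z rot1 at col 2 lands with bottom-row=2; cleared 0 line(s) (total 0); column heights now [2 3 4 5 0], max=5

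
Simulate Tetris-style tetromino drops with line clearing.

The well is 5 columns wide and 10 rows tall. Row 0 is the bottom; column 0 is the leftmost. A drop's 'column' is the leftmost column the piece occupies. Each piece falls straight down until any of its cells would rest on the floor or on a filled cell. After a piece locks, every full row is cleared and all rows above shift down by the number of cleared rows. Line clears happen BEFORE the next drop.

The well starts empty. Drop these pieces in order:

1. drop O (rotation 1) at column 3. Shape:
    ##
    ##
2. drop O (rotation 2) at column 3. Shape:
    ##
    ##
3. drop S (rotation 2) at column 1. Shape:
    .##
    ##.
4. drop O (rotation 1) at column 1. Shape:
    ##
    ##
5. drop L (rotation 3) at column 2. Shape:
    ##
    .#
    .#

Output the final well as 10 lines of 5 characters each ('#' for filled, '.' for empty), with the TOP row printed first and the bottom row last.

Drop 1: O rot1 at col 3 lands with bottom-row=0; cleared 0 line(s) (total 0); column heights now [0 0 0 2 2], max=2
Drop 2: O rot2 at col 3 lands with bottom-row=2; cleared 0 line(s) (total 0); column heights now [0 0 0 4 4], max=4
Drop 3: S rot2 at col 1 lands with bottom-row=3; cleared 0 line(s) (total 0); column heights now [0 4 5 5 4], max=5
Drop 4: O rot1 at col 1 lands with bottom-row=5; cleared 0 line(s) (total 0); column heights now [0 7 7 5 4], max=7
Drop 5: L rot3 at col 2 lands with bottom-row=5; cleared 0 line(s) (total 0); column heights now [0 7 8 8 4], max=8

Answer: .....
.....
..##.
.###.
.###.
..##.
.####
...##
...##
...##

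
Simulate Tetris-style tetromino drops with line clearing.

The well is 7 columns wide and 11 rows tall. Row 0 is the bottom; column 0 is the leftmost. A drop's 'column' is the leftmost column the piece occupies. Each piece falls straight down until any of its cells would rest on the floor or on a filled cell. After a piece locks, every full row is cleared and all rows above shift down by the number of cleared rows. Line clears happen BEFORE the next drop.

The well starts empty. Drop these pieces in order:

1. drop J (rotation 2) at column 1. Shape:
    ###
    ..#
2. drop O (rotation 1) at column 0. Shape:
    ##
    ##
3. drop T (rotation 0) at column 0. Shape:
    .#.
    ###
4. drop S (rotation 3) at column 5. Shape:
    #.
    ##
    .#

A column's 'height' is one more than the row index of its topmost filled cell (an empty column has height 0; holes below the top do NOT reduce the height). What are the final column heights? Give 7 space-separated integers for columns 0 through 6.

Drop 1: J rot2 at col 1 lands with bottom-row=0; cleared 0 line(s) (total 0); column heights now [0 2 2 2 0 0 0], max=2
Drop 2: O rot1 at col 0 lands with bottom-row=2; cleared 0 line(s) (total 0); column heights now [4 4 2 2 0 0 0], max=4
Drop 3: T rot0 at col 0 lands with bottom-row=4; cleared 0 line(s) (total 0); column heights now [5 6 5 2 0 0 0], max=6
Drop 4: S rot3 at col 5 lands with bottom-row=0; cleared 0 line(s) (total 0); column heights now [5 6 5 2 0 3 2], max=6

Answer: 5 6 5 2 0 3 2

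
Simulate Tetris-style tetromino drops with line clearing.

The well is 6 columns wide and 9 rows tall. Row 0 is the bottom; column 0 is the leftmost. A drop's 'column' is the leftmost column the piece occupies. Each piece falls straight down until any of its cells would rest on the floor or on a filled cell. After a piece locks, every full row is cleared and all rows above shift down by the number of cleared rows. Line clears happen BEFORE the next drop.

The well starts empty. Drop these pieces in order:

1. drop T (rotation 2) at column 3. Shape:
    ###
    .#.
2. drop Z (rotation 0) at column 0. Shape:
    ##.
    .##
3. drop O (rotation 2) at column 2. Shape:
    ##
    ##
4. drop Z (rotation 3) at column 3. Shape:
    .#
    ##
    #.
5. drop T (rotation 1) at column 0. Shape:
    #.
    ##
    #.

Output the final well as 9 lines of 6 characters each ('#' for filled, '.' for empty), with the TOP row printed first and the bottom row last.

Answer: ......
......
....#.
...##.
#..#..
####..
#.##..
##.###
.##.#.

Derivation:
Drop 1: T rot2 at col 3 lands with bottom-row=0; cleared 0 line(s) (total 0); column heights now [0 0 0 2 2 2], max=2
Drop 2: Z rot0 at col 0 lands with bottom-row=0; cleared 0 line(s) (total 0); column heights now [2 2 1 2 2 2], max=2
Drop 3: O rot2 at col 2 lands with bottom-row=2; cleared 0 line(s) (total 0); column heights now [2 2 4 4 2 2], max=4
Drop 4: Z rot3 at col 3 lands with bottom-row=4; cleared 0 line(s) (total 0); column heights now [2 2 4 6 7 2], max=7
Drop 5: T rot1 at col 0 lands with bottom-row=2; cleared 0 line(s) (total 0); column heights now [5 4 4 6 7 2], max=7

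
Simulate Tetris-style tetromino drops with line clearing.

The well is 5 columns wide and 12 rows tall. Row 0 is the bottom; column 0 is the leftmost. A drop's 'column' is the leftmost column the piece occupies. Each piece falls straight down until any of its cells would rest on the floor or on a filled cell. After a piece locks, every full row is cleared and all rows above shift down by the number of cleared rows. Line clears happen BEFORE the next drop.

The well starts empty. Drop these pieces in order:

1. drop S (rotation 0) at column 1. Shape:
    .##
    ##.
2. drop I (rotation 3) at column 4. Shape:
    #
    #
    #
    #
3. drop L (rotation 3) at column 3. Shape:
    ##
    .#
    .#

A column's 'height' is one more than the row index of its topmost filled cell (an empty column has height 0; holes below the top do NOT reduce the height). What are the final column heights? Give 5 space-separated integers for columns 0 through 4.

Answer: 0 1 2 7 7

Derivation:
Drop 1: S rot0 at col 1 lands with bottom-row=0; cleared 0 line(s) (total 0); column heights now [0 1 2 2 0], max=2
Drop 2: I rot3 at col 4 lands with bottom-row=0; cleared 0 line(s) (total 0); column heights now [0 1 2 2 4], max=4
Drop 3: L rot3 at col 3 lands with bottom-row=4; cleared 0 line(s) (total 0); column heights now [0 1 2 7 7], max=7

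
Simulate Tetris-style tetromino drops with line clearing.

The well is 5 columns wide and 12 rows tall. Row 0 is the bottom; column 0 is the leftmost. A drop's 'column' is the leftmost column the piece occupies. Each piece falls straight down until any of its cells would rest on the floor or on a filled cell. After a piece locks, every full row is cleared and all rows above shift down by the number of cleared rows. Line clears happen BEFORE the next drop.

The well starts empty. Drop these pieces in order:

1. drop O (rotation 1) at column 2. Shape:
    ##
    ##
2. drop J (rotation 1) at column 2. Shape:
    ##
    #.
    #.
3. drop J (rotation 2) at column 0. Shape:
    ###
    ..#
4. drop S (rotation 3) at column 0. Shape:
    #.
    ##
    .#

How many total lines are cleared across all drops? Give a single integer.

Answer: 0

Derivation:
Drop 1: O rot1 at col 2 lands with bottom-row=0; cleared 0 line(s) (total 0); column heights now [0 0 2 2 0], max=2
Drop 2: J rot1 at col 2 lands with bottom-row=2; cleared 0 line(s) (total 0); column heights now [0 0 5 5 0], max=5
Drop 3: J rot2 at col 0 lands with bottom-row=5; cleared 0 line(s) (total 0); column heights now [7 7 7 5 0], max=7
Drop 4: S rot3 at col 0 lands with bottom-row=7; cleared 0 line(s) (total 0); column heights now [10 9 7 5 0], max=10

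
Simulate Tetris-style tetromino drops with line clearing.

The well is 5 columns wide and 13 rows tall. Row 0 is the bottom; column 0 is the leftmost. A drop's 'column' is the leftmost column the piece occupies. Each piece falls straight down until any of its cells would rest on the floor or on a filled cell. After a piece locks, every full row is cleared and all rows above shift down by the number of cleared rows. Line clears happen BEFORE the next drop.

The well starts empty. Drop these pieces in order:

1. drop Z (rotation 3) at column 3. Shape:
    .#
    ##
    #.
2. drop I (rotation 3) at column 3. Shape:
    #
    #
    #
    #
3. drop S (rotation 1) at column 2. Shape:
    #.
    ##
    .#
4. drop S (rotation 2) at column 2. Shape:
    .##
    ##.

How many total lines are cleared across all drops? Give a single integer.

Drop 1: Z rot3 at col 3 lands with bottom-row=0; cleared 0 line(s) (total 0); column heights now [0 0 0 2 3], max=3
Drop 2: I rot3 at col 3 lands with bottom-row=2; cleared 0 line(s) (total 0); column heights now [0 0 0 6 3], max=6
Drop 3: S rot1 at col 2 lands with bottom-row=6; cleared 0 line(s) (total 0); column heights now [0 0 9 8 3], max=9
Drop 4: S rot2 at col 2 lands with bottom-row=9; cleared 0 line(s) (total 0); column heights now [0 0 10 11 11], max=11

Answer: 0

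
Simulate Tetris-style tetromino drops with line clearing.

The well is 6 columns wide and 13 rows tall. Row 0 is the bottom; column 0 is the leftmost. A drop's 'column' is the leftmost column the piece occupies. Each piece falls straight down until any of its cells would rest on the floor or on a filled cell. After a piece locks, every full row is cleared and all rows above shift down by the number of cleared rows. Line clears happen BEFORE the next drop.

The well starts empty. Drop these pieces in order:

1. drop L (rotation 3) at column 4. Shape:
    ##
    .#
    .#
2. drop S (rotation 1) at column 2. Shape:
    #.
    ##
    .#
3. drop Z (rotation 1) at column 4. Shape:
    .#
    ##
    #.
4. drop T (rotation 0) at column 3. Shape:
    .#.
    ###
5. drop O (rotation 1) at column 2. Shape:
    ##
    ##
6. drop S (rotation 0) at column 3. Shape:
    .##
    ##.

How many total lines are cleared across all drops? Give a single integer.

Drop 1: L rot3 at col 4 lands with bottom-row=0; cleared 0 line(s) (total 0); column heights now [0 0 0 0 3 3], max=3
Drop 2: S rot1 at col 2 lands with bottom-row=0; cleared 0 line(s) (total 0); column heights now [0 0 3 2 3 3], max=3
Drop 3: Z rot1 at col 4 lands with bottom-row=3; cleared 0 line(s) (total 0); column heights now [0 0 3 2 5 6], max=6
Drop 4: T rot0 at col 3 lands with bottom-row=6; cleared 0 line(s) (total 0); column heights now [0 0 3 7 8 7], max=8
Drop 5: O rot1 at col 2 lands with bottom-row=7; cleared 0 line(s) (total 0); column heights now [0 0 9 9 8 7], max=9
Drop 6: S rot0 at col 3 lands with bottom-row=9; cleared 0 line(s) (total 0); column heights now [0 0 9 10 11 11], max=11

Answer: 0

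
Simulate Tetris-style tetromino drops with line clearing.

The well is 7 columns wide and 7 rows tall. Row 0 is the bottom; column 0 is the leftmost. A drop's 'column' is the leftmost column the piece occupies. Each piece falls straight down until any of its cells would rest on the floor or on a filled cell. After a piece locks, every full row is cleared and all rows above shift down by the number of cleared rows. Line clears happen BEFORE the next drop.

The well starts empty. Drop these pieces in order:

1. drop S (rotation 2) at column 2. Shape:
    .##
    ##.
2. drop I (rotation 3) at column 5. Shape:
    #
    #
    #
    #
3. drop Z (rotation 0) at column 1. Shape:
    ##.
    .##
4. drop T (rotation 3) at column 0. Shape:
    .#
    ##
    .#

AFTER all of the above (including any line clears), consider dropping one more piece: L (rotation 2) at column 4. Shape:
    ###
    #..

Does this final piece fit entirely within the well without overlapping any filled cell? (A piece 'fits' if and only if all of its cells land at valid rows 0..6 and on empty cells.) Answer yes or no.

Drop 1: S rot2 at col 2 lands with bottom-row=0; cleared 0 line(s) (total 0); column heights now [0 0 1 2 2 0 0], max=2
Drop 2: I rot3 at col 5 lands with bottom-row=0; cleared 0 line(s) (total 0); column heights now [0 0 1 2 2 4 0], max=4
Drop 3: Z rot0 at col 1 lands with bottom-row=2; cleared 0 line(s) (total 0); column heights now [0 4 4 3 2 4 0], max=4
Drop 4: T rot3 at col 0 lands with bottom-row=4; cleared 0 line(s) (total 0); column heights now [6 7 4 3 2 4 0], max=7
Test piece L rot2 at col 4 (width 3): heights before test = [6 7 4 3 2 4 0]; fits = True

Answer: yes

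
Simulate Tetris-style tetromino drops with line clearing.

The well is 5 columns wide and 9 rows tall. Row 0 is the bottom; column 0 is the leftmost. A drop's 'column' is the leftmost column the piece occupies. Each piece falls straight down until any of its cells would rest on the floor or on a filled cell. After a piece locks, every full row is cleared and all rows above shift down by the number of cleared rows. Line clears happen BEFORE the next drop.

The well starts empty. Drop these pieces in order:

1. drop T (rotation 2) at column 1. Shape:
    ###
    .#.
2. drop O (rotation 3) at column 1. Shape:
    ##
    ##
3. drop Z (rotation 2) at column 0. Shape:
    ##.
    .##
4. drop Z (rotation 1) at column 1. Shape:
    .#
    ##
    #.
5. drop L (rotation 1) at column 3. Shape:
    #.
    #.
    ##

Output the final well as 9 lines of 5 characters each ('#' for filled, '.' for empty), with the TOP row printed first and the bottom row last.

Drop 1: T rot2 at col 1 lands with bottom-row=0; cleared 0 line(s) (total 0); column heights now [0 2 2 2 0], max=2
Drop 2: O rot3 at col 1 lands with bottom-row=2; cleared 0 line(s) (total 0); column heights now [0 4 4 2 0], max=4
Drop 3: Z rot2 at col 0 lands with bottom-row=4; cleared 0 line(s) (total 0); column heights now [6 6 5 2 0], max=6
Drop 4: Z rot1 at col 1 lands with bottom-row=6; cleared 0 line(s) (total 0); column heights now [6 8 9 2 0], max=9
Drop 5: L rot1 at col 3 lands with bottom-row=2; cleared 0 line(s) (total 0); column heights now [6 8 9 5 3], max=9

Answer: ..#..
.##..
.#...
##...
.###.
.###.
.####
.###.
..#..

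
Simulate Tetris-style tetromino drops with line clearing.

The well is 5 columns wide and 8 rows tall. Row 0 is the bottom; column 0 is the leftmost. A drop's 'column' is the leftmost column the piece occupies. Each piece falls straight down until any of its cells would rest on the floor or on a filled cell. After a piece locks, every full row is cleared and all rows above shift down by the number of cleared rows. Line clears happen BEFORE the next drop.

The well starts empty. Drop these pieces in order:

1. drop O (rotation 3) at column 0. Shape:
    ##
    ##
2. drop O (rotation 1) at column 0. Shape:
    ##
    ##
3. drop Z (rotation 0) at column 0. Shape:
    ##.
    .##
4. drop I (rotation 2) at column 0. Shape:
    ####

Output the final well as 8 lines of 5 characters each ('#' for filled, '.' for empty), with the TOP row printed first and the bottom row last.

Answer: .....
####.
##...
.##..
##...
##...
##...
##...

Derivation:
Drop 1: O rot3 at col 0 lands with bottom-row=0; cleared 0 line(s) (total 0); column heights now [2 2 0 0 0], max=2
Drop 2: O rot1 at col 0 lands with bottom-row=2; cleared 0 line(s) (total 0); column heights now [4 4 0 0 0], max=4
Drop 3: Z rot0 at col 0 lands with bottom-row=4; cleared 0 line(s) (total 0); column heights now [6 6 5 0 0], max=6
Drop 4: I rot2 at col 0 lands with bottom-row=6; cleared 0 line(s) (total 0); column heights now [7 7 7 7 0], max=7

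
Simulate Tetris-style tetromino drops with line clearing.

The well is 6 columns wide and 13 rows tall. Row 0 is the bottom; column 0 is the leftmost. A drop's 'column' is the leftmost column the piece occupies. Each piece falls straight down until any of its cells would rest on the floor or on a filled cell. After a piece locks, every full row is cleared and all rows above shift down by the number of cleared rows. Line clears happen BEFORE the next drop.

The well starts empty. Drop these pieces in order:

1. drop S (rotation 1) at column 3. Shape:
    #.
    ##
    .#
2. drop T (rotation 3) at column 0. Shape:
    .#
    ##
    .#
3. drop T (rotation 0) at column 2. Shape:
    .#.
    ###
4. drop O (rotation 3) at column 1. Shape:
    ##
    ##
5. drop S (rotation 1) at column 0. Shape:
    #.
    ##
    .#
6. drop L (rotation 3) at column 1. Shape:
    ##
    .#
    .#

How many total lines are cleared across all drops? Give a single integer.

Answer: 0

Derivation:
Drop 1: S rot1 at col 3 lands with bottom-row=0; cleared 0 line(s) (total 0); column heights now [0 0 0 3 2 0], max=3
Drop 2: T rot3 at col 0 lands with bottom-row=0; cleared 0 line(s) (total 0); column heights now [2 3 0 3 2 0], max=3
Drop 3: T rot0 at col 2 lands with bottom-row=3; cleared 0 line(s) (total 0); column heights now [2 3 4 5 4 0], max=5
Drop 4: O rot3 at col 1 lands with bottom-row=4; cleared 0 line(s) (total 0); column heights now [2 6 6 5 4 0], max=6
Drop 5: S rot1 at col 0 lands with bottom-row=6; cleared 0 line(s) (total 0); column heights now [9 8 6 5 4 0], max=9
Drop 6: L rot3 at col 1 lands with bottom-row=6; cleared 0 line(s) (total 0); column heights now [9 9 9 5 4 0], max=9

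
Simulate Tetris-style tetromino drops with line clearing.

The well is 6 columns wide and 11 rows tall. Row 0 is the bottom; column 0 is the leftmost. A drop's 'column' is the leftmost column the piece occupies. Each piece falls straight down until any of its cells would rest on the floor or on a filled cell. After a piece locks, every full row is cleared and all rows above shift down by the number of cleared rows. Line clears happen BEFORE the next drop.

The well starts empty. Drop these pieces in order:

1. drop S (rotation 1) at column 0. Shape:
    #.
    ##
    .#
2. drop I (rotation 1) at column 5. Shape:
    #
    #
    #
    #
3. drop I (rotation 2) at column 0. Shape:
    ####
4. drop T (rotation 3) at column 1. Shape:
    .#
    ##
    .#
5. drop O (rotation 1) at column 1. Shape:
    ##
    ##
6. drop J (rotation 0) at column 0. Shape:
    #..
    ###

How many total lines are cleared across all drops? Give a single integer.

Drop 1: S rot1 at col 0 lands with bottom-row=0; cleared 0 line(s) (total 0); column heights now [3 2 0 0 0 0], max=3
Drop 2: I rot1 at col 5 lands with bottom-row=0; cleared 0 line(s) (total 0); column heights now [3 2 0 0 0 4], max=4
Drop 3: I rot2 at col 0 lands with bottom-row=3; cleared 0 line(s) (total 0); column heights now [4 4 4 4 0 4], max=4
Drop 4: T rot3 at col 1 lands with bottom-row=4; cleared 0 line(s) (total 0); column heights now [4 6 7 4 0 4], max=7
Drop 5: O rot1 at col 1 lands with bottom-row=7; cleared 0 line(s) (total 0); column heights now [4 9 9 4 0 4], max=9
Drop 6: J rot0 at col 0 lands with bottom-row=9; cleared 0 line(s) (total 0); column heights now [11 10 10 4 0 4], max=11

Answer: 0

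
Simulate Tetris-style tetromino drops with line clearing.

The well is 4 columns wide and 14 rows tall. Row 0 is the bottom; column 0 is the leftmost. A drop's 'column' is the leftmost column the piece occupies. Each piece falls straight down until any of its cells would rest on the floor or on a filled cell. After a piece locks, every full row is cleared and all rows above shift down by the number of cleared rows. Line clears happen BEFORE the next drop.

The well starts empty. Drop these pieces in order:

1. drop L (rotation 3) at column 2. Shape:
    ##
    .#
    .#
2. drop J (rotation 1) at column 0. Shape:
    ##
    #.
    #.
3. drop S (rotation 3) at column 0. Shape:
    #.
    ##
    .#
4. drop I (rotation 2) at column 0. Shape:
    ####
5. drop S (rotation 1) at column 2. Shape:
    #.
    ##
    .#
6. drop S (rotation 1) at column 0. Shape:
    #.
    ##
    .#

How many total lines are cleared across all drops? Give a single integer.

Drop 1: L rot3 at col 2 lands with bottom-row=0; cleared 0 line(s) (total 0); column heights now [0 0 3 3], max=3
Drop 2: J rot1 at col 0 lands with bottom-row=0; cleared 1 line(s) (total 1); column heights now [2 0 0 2], max=2
Drop 3: S rot3 at col 0 lands with bottom-row=1; cleared 0 line(s) (total 1); column heights now [4 3 0 2], max=4
Drop 4: I rot2 at col 0 lands with bottom-row=4; cleared 1 line(s) (total 2); column heights now [4 3 0 2], max=4
Drop 5: S rot1 at col 2 lands with bottom-row=2; cleared 0 line(s) (total 2); column heights now [4 3 5 4], max=5
Drop 6: S rot1 at col 0 lands with bottom-row=3; cleared 1 line(s) (total 3); column heights now [5 4 4 3], max=5

Answer: 3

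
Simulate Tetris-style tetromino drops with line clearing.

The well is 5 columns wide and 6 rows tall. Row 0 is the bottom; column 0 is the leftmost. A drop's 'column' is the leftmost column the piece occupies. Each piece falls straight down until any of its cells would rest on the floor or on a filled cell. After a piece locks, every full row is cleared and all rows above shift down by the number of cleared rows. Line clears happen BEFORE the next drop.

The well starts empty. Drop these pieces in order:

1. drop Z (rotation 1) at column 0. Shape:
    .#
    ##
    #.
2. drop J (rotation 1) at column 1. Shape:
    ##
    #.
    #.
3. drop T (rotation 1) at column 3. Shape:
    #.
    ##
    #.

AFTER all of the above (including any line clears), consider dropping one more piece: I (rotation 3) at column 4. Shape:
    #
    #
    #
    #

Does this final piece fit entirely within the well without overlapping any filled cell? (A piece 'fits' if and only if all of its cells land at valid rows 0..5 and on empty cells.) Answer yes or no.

Answer: yes

Derivation:
Drop 1: Z rot1 at col 0 lands with bottom-row=0; cleared 0 line(s) (total 0); column heights now [2 3 0 0 0], max=3
Drop 2: J rot1 at col 1 lands with bottom-row=3; cleared 0 line(s) (total 0); column heights now [2 6 6 0 0], max=6
Drop 3: T rot1 at col 3 lands with bottom-row=0; cleared 0 line(s) (total 0); column heights now [2 6 6 3 2], max=6
Test piece I rot3 at col 4 (width 1): heights before test = [2 6 6 3 2]; fits = True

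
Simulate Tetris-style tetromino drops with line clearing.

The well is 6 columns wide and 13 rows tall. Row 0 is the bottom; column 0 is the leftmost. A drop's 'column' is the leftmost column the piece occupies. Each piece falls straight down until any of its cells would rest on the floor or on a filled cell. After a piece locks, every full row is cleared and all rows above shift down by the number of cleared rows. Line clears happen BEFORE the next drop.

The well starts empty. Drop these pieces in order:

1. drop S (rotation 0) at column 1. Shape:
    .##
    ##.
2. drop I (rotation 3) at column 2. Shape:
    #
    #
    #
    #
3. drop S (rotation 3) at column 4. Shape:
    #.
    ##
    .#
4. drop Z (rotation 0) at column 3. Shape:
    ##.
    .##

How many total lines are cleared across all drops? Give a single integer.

Answer: 0

Derivation:
Drop 1: S rot0 at col 1 lands with bottom-row=0; cleared 0 line(s) (total 0); column heights now [0 1 2 2 0 0], max=2
Drop 2: I rot3 at col 2 lands with bottom-row=2; cleared 0 line(s) (total 0); column heights now [0 1 6 2 0 0], max=6
Drop 3: S rot3 at col 4 lands with bottom-row=0; cleared 0 line(s) (total 0); column heights now [0 1 6 2 3 2], max=6
Drop 4: Z rot0 at col 3 lands with bottom-row=3; cleared 0 line(s) (total 0); column heights now [0 1 6 5 5 4], max=6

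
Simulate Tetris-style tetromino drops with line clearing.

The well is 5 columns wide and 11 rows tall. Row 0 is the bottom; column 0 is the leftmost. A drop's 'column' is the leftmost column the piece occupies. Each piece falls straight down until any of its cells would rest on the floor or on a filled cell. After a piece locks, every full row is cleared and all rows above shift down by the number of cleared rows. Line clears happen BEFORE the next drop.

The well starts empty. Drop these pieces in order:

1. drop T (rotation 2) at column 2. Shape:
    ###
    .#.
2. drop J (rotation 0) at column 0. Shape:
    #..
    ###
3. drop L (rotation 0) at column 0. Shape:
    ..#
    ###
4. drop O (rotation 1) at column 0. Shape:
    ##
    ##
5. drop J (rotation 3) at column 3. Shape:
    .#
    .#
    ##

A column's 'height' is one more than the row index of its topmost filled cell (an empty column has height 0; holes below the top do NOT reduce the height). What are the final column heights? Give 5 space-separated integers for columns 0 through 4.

Drop 1: T rot2 at col 2 lands with bottom-row=0; cleared 0 line(s) (total 0); column heights now [0 0 2 2 2], max=2
Drop 2: J rot0 at col 0 lands with bottom-row=2; cleared 0 line(s) (total 0); column heights now [4 3 3 2 2], max=4
Drop 3: L rot0 at col 0 lands with bottom-row=4; cleared 0 line(s) (total 0); column heights now [5 5 6 2 2], max=6
Drop 4: O rot1 at col 0 lands with bottom-row=5; cleared 0 line(s) (total 0); column heights now [7 7 6 2 2], max=7
Drop 5: J rot3 at col 3 lands with bottom-row=2; cleared 1 line(s) (total 1); column heights now [6 6 5 2 4], max=6

Answer: 6 6 5 2 4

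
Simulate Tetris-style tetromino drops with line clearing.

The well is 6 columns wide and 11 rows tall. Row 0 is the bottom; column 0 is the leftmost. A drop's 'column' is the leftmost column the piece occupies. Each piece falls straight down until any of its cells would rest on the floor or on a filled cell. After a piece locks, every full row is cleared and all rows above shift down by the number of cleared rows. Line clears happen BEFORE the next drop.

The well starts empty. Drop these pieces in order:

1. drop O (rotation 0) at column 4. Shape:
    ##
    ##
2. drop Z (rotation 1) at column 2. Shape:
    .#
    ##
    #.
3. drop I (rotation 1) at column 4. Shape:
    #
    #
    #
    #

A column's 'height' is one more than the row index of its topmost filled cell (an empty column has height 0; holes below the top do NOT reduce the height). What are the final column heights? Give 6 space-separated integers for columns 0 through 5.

Drop 1: O rot0 at col 4 lands with bottom-row=0; cleared 0 line(s) (total 0); column heights now [0 0 0 0 2 2], max=2
Drop 2: Z rot1 at col 2 lands with bottom-row=0; cleared 0 line(s) (total 0); column heights now [0 0 2 3 2 2], max=3
Drop 3: I rot1 at col 4 lands with bottom-row=2; cleared 0 line(s) (total 0); column heights now [0 0 2 3 6 2], max=6

Answer: 0 0 2 3 6 2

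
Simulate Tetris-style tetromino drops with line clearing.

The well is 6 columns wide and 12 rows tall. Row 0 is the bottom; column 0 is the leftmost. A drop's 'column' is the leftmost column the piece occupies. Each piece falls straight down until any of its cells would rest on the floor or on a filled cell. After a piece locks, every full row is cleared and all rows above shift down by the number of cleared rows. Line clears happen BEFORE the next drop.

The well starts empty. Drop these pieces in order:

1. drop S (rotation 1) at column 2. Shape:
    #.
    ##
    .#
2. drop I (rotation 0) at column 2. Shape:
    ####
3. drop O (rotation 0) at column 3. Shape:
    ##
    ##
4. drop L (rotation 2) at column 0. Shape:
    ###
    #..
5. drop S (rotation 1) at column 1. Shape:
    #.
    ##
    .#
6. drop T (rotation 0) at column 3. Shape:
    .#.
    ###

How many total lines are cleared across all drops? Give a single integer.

Answer: 0

Derivation:
Drop 1: S rot1 at col 2 lands with bottom-row=0; cleared 0 line(s) (total 0); column heights now [0 0 3 2 0 0], max=3
Drop 2: I rot0 at col 2 lands with bottom-row=3; cleared 0 line(s) (total 0); column heights now [0 0 4 4 4 4], max=4
Drop 3: O rot0 at col 3 lands with bottom-row=4; cleared 0 line(s) (total 0); column heights now [0 0 4 6 6 4], max=6
Drop 4: L rot2 at col 0 lands with bottom-row=3; cleared 0 line(s) (total 0); column heights now [5 5 5 6 6 4], max=6
Drop 5: S rot1 at col 1 lands with bottom-row=5; cleared 0 line(s) (total 0); column heights now [5 8 7 6 6 4], max=8
Drop 6: T rot0 at col 3 lands with bottom-row=6; cleared 0 line(s) (total 0); column heights now [5 8 7 7 8 7], max=8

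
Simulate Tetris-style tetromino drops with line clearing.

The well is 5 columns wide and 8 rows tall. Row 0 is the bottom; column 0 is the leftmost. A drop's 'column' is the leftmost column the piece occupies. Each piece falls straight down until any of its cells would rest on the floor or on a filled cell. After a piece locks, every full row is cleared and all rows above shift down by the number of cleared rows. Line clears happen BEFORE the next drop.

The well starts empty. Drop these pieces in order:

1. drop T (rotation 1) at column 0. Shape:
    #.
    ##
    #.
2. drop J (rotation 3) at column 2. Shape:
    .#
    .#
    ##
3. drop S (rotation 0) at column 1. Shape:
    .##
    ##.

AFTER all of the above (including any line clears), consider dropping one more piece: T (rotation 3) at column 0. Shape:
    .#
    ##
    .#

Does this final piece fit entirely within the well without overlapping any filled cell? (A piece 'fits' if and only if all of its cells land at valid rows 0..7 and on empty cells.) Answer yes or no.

Drop 1: T rot1 at col 0 lands with bottom-row=0; cleared 0 line(s) (total 0); column heights now [3 2 0 0 0], max=3
Drop 2: J rot3 at col 2 lands with bottom-row=0; cleared 0 line(s) (total 0); column heights now [3 2 1 3 0], max=3
Drop 3: S rot0 at col 1 lands with bottom-row=2; cleared 0 line(s) (total 0); column heights now [3 3 4 4 0], max=4
Test piece T rot3 at col 0 (width 2): heights before test = [3 3 4 4 0]; fits = True

Answer: yes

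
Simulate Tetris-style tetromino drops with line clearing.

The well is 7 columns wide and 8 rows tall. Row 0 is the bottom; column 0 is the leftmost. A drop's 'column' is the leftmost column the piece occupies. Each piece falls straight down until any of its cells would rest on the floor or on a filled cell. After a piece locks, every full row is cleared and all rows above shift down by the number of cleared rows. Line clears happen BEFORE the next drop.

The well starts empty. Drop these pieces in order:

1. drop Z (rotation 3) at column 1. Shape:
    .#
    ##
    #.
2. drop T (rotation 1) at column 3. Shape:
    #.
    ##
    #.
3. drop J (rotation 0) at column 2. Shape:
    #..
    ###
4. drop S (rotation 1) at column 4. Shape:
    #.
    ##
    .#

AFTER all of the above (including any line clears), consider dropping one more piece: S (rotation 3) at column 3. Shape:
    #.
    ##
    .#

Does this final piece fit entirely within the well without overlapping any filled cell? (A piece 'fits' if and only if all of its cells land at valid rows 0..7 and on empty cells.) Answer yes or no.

Drop 1: Z rot3 at col 1 lands with bottom-row=0; cleared 0 line(s) (total 0); column heights now [0 2 3 0 0 0 0], max=3
Drop 2: T rot1 at col 3 lands with bottom-row=0; cleared 0 line(s) (total 0); column heights now [0 2 3 3 2 0 0], max=3
Drop 3: J rot0 at col 2 lands with bottom-row=3; cleared 0 line(s) (total 0); column heights now [0 2 5 4 4 0 0], max=5
Drop 4: S rot1 at col 4 lands with bottom-row=3; cleared 0 line(s) (total 0); column heights now [0 2 5 4 6 5 0], max=6
Test piece S rot3 at col 3 (width 2): heights before test = [0 2 5 4 6 5 0]; fits = False

Answer: no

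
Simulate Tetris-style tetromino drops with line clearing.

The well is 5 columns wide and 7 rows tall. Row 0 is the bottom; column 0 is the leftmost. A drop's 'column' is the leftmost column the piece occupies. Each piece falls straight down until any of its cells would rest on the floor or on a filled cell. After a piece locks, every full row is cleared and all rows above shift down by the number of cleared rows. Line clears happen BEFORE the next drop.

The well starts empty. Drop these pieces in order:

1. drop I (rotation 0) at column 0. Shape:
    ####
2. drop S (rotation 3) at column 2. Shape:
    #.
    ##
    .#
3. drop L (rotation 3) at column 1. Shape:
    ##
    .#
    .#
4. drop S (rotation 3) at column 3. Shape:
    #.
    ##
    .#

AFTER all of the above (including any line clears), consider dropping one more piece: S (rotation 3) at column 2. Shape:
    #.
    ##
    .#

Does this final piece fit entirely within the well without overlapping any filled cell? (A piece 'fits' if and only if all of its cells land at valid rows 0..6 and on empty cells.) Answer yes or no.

Drop 1: I rot0 at col 0 lands with bottom-row=0; cleared 0 line(s) (total 0); column heights now [1 1 1 1 0], max=1
Drop 2: S rot3 at col 2 lands with bottom-row=1; cleared 0 line(s) (total 0); column heights now [1 1 4 3 0], max=4
Drop 3: L rot3 at col 1 lands with bottom-row=4; cleared 0 line(s) (total 0); column heights now [1 7 7 3 0], max=7
Drop 4: S rot3 at col 3 lands with bottom-row=2; cleared 0 line(s) (total 0); column heights now [1 7 7 5 4], max=7
Test piece S rot3 at col 2 (width 2): heights before test = [1 7 7 5 4]; fits = False

Answer: no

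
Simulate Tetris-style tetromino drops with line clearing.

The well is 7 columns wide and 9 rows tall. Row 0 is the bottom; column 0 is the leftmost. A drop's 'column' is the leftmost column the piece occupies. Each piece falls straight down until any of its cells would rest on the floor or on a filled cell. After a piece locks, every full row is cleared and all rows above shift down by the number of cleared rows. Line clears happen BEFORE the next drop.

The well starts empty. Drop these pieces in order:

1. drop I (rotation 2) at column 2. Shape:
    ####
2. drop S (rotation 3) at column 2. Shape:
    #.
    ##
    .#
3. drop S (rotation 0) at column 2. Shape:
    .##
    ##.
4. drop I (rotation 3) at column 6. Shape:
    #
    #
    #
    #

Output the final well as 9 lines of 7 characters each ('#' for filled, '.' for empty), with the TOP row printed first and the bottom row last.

Drop 1: I rot2 at col 2 lands with bottom-row=0; cleared 0 line(s) (total 0); column heights now [0 0 1 1 1 1 0], max=1
Drop 2: S rot3 at col 2 lands with bottom-row=1; cleared 0 line(s) (total 0); column heights now [0 0 4 3 1 1 0], max=4
Drop 3: S rot0 at col 2 lands with bottom-row=4; cleared 0 line(s) (total 0); column heights now [0 0 5 6 6 1 0], max=6
Drop 4: I rot3 at col 6 lands with bottom-row=0; cleared 0 line(s) (total 0); column heights now [0 0 5 6 6 1 4], max=6

Answer: .......
.......
.......
...##..
..##...
..#...#
..##..#
...#..#
..#####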